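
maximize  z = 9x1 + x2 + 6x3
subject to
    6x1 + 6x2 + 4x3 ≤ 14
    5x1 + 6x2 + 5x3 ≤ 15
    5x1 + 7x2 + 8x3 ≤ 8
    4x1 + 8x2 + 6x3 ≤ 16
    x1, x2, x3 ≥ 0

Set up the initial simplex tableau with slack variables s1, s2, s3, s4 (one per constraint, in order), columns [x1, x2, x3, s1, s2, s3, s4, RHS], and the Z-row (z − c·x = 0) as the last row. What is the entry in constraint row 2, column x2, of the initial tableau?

Constraint 2 has coefficient 6 on x2.

6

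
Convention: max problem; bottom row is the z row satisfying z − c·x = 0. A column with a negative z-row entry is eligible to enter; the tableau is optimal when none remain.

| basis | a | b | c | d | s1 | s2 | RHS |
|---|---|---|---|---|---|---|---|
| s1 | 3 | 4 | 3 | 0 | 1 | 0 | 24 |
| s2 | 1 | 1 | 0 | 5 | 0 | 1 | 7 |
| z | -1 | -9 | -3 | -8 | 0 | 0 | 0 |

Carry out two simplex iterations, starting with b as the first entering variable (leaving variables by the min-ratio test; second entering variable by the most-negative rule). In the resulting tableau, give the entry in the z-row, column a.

Ratio test on column b — row 1: 24/4 = 6; row 2: 7/1 = 7. Minimum is 6 at row 1 (s1 leaves); pivot element 4.
Divide row 1 by 4; eliminate column b from the other rows.
Second iteration: most negative z-row entry is -8 in column d, so d enters.
Ratio test on column d — row 1: entry 0 ≤ 0; row 2: 1/5 = 1/5. Minimum is 1/5 at row 2 (s2 leaves); pivot element 5.
Divide row 2 by 5; eliminate column d from the other rows.
After both pivots, the entry at the z-row, column a is 123/20.

123/20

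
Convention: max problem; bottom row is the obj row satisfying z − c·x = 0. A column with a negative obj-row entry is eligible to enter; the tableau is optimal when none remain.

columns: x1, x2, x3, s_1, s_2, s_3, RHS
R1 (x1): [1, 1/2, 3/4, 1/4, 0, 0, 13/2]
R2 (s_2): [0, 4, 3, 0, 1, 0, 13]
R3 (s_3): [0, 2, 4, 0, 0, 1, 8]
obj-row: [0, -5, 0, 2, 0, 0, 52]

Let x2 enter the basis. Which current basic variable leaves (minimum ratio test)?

Column x2 entries and ratios — x1: (13/2)/(1/2) = 13; s_2: 13/4 = 13/4; s_3: 8/2 = 4.
Smallest ratio is 13/4 in the row of s_2, so s_2 leaves.

s_2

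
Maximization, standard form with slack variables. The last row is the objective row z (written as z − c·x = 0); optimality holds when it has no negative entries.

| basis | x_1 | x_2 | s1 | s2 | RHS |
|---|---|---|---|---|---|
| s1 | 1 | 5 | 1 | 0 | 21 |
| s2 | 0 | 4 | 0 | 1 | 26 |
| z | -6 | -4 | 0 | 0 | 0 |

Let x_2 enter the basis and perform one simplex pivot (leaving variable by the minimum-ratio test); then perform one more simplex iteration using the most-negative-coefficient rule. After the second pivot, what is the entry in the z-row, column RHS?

126

Ratio test on column x_2 — row 1: 21/5 = 21/5; row 2: 26/4 = 13/2. Minimum is 21/5 at row 1 (s1 leaves); pivot element 5.
Divide row 1 by 5; eliminate column x_2 from the other rows.
Second iteration: most negative z-row entry is -26/5 in column x_1, so x_1 enters.
Ratio test on column x_1 — row 1: (21/5)/(1/5) = 21; row 2: entry -4/5 ≤ 0. Minimum is 21 at row 1 (x_2 leaves); pivot element 1/5.
Divide row 1 by 1/5; eliminate column x_1 from the other rows.
After both pivots, the entry at the z-row, column RHS is 126.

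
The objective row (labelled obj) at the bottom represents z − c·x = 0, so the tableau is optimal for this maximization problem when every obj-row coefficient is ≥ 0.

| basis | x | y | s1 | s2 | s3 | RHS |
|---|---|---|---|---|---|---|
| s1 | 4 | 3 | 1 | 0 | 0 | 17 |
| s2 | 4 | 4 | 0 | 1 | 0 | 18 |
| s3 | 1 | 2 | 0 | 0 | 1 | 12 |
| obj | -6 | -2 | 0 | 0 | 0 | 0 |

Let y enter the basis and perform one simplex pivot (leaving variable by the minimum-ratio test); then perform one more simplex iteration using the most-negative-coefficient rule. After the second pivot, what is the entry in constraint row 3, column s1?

1

Ratio test on column y — row 1: 17/3 = 17/3; row 2: 18/4 = 9/2; row 3: 12/2 = 6. Minimum is 9/2 at row 2 (s2 leaves); pivot element 4.
Divide row 2 by 4; eliminate column y from the other rows.
Second iteration: most negative obj-row entry is -4 in column x, so x enters.
Ratio test on column x — row 1: (7/2)/1 = 7/2; row 2: (9/2)/1 = 9/2; row 3: entry -1 ≤ 0. Minimum is 7/2 at row 1 (s1 leaves); pivot element 1.
Divide row 1 by 1; eliminate column x from the other rows.
After both pivots, the entry at constraint row 3, column s1 is 1.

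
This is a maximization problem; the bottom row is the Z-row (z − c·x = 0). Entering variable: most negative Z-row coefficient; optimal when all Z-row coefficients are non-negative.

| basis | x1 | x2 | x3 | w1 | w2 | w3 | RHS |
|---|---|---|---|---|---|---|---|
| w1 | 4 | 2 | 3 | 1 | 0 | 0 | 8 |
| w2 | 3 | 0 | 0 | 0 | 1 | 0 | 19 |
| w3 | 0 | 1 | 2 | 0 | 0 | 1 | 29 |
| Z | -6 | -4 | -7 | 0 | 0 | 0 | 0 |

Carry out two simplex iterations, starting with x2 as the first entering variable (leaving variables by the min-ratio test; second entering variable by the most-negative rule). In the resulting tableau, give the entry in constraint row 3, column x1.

Ratio test on column x2 — row 1: 8/2 = 4; row 2: entry 0 ≤ 0; row 3: 29/1 = 29. Minimum is 4 at row 1 (w1 leaves); pivot element 2.
Divide row 1 by 2; eliminate column x2 from the other rows.
Second iteration: most negative Z-row entry is -1 in column x3, so x3 enters.
Ratio test on column x3 — row 1: 4/(3/2) = 8/3; row 2: entry 0 ≤ 0; row 3: 25/(1/2) = 50. Minimum is 8/3 at row 1 (x2 leaves); pivot element 3/2.
Divide row 1 by 3/2; eliminate column x3 from the other rows.
After both pivots, the entry at constraint row 3, column x1 is -8/3.

-8/3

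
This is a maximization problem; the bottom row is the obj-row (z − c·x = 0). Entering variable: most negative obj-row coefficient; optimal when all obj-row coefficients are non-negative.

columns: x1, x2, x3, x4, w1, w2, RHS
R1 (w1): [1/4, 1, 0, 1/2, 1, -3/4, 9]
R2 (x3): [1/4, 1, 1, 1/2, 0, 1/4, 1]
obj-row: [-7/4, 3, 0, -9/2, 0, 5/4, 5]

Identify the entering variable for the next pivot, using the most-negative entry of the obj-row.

x4

Negative obj-row entries: x1: -7/4, x4: -9/2.
The most negative is -9/2 in column x4, so x4 enters.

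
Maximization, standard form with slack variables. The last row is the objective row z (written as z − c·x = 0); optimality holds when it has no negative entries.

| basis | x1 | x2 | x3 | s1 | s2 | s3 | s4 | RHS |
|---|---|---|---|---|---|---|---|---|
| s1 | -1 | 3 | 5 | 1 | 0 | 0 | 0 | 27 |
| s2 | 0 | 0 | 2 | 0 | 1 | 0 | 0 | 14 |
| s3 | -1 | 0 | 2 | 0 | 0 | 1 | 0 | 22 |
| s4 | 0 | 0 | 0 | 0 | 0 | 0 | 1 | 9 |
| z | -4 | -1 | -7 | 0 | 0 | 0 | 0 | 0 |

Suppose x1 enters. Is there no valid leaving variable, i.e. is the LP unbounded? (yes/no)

Every constraint-row entry in column x1 is ≤ 0, so increasing x1 is unbounded.

yes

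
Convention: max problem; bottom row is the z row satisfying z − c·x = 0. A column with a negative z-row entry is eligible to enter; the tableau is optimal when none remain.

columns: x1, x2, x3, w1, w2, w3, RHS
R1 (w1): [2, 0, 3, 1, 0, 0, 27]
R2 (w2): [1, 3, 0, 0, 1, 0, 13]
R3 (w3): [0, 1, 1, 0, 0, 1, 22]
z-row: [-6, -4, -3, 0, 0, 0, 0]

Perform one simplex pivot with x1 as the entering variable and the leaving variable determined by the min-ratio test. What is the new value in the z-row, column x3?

Ratio test on column x1 — row 1: 27/2 = 27/2; row 2: 13/1 = 13; row 3: entry 0 ≤ 0. Minimum is 13 at row 2 (w2 leaves); pivot element 1.
Divide row 2 by 1; eliminate column x1 from the other rows.
z-row update in column x3: -3 − (-6)·0 = -3.

-3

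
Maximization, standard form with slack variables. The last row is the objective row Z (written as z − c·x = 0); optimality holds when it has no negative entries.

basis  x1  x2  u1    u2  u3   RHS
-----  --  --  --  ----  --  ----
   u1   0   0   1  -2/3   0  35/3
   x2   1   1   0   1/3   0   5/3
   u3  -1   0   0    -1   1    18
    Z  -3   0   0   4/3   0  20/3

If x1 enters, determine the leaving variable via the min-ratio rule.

Column x1 entries and ratios — u1: 0 ≤ 0, skip; x2: (5/3)/1 = 5/3; u3: -1 ≤ 0, skip.
Smallest ratio is 5/3 in the row of x2, so x2 leaves.

x2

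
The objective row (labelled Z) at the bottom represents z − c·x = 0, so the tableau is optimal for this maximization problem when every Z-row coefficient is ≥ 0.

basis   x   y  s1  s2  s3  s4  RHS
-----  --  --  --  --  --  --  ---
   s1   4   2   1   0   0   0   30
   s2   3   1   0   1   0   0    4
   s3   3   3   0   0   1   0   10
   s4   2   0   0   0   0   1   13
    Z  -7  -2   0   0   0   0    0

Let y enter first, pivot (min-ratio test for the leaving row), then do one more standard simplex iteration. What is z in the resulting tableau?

Ratio test on column y — row 1: 30/2 = 15; row 2: 4/1 = 4; row 3: 10/3 = 10/3; row 4: entry 0 ≤ 0. Minimum is 10/3 at row 3 (s3 leaves); pivot element 3.
Pivot on row 3; the Z-row RHS becomes 0 − (-2)·(10/3) = 20/3.
Next entering variable (most negative Z-row entry -5): x.
Ratio test on column x — row 1: (70/3)/2 = 35/3; row 2: (2/3)/2 = 1/3; row 3: (10/3)/1 = 10/3; row 4: 13/2 = 13/2. Minimum is 1/3 at row 2 (s2 leaves); pivot element 2.
After the second pivot the Z-row RHS is 20/3 − (-5)·(1/3) = 25/3.

25/3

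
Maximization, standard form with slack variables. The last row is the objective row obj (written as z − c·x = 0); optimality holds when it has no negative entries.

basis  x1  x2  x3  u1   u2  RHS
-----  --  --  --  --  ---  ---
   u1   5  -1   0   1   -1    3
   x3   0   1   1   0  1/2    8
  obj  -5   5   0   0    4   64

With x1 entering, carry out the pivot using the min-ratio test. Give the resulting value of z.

Ratio test on column x1 — row 1: 3/5 = 3/5; row 2: entry 0 ≤ 0. Minimum is 3/5 at row 1 (u1 leaves); pivot element 5.
Pivot on row 1; the obj-row RHS becomes 64 − (-5)·(3/5) = 67.

67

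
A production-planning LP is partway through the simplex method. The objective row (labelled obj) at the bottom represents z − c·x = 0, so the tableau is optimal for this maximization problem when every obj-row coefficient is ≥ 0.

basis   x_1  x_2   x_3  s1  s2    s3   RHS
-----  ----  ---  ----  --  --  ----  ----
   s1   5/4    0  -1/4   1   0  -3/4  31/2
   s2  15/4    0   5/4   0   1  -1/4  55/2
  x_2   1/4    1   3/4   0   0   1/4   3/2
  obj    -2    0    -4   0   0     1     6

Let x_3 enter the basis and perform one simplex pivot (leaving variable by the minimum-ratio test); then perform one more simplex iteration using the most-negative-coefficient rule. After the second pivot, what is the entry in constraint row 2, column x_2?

-15

Ratio test on column x_3 — row 1: entry -1/4 ≤ 0; row 2: (55/2)/(5/4) = 22; row 3: (3/2)/(3/4) = 2. Minimum is 2 at row 3 (x_2 leaves); pivot element 3/4.
Divide row 3 by 3/4; eliminate column x_3 from the other rows.
Second iteration: most negative obj-row entry is -2/3 in column x_1, so x_1 enters.
Ratio test on column x_1 — row 1: 16/(4/3) = 12; row 2: 25/(10/3) = 15/2; row 3: 2/(1/3) = 6. Minimum is 6 at row 3 (x_3 leaves); pivot element 1/3.
Divide row 3 by 1/3; eliminate column x_1 from the other rows.
After both pivots, the entry at constraint row 2, column x_2 is -15.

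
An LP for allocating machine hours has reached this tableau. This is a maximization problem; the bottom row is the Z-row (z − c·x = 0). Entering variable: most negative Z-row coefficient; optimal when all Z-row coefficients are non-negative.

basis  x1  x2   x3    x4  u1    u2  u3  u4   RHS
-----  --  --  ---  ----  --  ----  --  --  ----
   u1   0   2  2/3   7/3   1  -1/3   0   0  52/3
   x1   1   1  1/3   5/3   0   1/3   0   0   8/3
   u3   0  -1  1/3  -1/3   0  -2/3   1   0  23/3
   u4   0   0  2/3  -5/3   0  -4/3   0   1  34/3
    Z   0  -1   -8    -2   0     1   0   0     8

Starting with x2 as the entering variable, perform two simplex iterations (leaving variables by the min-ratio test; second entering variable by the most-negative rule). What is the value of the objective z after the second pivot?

72

Ratio test on column x2 — row 1: (52/3)/2 = 26/3; row 2: (8/3)/1 = 8/3; row 3: entry -1 ≤ 0; row 4: entry 0 ≤ 0. Minimum is 8/3 at row 2 (x1 leaves); pivot element 1.
Pivot on row 2; the Z-row RHS becomes 8 − (-1)·(8/3) = 32/3.
Next entering variable (most negative Z-row entry -23/3): x3.
Ratio test on column x3 — row 1: entry 0 ≤ 0; row 2: (8/3)/(1/3) = 8; row 3: (31/3)/(2/3) = 31/2; row 4: (34/3)/(2/3) = 17. Minimum is 8 at row 2 (x2 leaves); pivot element 1/3.
After the second pivot the Z-row RHS is 32/3 − (-23/3)·8 = 72.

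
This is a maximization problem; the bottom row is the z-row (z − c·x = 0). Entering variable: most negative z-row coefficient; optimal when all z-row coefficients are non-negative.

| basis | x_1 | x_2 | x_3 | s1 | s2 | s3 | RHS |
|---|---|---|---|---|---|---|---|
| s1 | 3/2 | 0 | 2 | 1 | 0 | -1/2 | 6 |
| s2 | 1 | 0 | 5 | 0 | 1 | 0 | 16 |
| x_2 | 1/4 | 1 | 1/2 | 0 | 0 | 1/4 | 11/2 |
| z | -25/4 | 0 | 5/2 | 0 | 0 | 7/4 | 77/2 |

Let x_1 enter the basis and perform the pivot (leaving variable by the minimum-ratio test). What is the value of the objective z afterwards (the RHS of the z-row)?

Ratio test on column x_1 — row 1: 6/(3/2) = 4; row 2: 16/1 = 16; row 3: (11/2)/(1/4) = 22. Minimum is 4 at row 1 (s1 leaves); pivot element 3/2.
Pivot on row 1; the z-row RHS becomes 77/2 − (-25/4)·4 = 127/2.

127/2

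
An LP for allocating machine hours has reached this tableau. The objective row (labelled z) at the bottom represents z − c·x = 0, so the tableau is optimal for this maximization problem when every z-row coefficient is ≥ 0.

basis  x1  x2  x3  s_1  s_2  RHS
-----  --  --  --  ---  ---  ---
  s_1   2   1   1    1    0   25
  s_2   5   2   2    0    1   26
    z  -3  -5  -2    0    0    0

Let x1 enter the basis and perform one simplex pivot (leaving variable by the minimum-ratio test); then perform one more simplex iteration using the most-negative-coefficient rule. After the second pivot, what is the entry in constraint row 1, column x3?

Ratio test on column x1 — row 1: 25/2 = 25/2; row 2: 26/5 = 26/5. Minimum is 26/5 at row 2 (s_2 leaves); pivot element 5.
Divide row 2 by 5; eliminate column x1 from the other rows.
Second iteration: most negative z-row entry is -19/5 in column x2, so x2 enters.
Ratio test on column x2 — row 1: (73/5)/(1/5) = 73; row 2: (26/5)/(2/5) = 13. Minimum is 13 at row 2 (x1 leaves); pivot element 2/5.
Divide row 2 by 2/5; eliminate column x2 from the other rows.
After both pivots, the entry at constraint row 1, column x3 is 0.

0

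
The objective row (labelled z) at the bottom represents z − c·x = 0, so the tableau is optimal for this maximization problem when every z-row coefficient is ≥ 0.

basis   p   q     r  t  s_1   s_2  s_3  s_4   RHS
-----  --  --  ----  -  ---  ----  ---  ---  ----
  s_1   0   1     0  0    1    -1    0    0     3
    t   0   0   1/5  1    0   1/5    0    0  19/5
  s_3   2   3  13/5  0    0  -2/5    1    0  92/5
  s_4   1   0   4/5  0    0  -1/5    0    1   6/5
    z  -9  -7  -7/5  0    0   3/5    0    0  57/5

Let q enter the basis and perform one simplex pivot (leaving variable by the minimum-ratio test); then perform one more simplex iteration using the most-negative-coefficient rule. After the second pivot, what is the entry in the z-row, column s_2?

-41/5

Ratio test on column q — row 1: 3/1 = 3; row 2: entry 0 ≤ 0; row 3: (92/5)/3 = 92/15; row 4: entry 0 ≤ 0. Minimum is 3 at row 1 (s_1 leaves); pivot element 1.
Divide row 1 by 1; eliminate column q from the other rows.
Second iteration: most negative z-row entry is -9 in column p, so p enters.
Ratio test on column p — row 1: entry 0 ≤ 0; row 2: entry 0 ≤ 0; row 3: (47/5)/2 = 47/10; row 4: (6/5)/1 = 6/5. Minimum is 6/5 at row 4 (s_4 leaves); pivot element 1.
Divide row 4 by 1; eliminate column p from the other rows.
After both pivots, the entry at the z-row, column s_2 is -41/5.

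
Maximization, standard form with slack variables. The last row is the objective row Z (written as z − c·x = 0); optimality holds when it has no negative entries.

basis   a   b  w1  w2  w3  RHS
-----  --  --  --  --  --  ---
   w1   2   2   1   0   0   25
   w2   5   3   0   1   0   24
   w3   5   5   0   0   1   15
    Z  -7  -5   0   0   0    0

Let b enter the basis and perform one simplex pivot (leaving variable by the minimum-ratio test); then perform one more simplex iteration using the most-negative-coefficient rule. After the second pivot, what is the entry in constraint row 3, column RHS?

3

Ratio test on column b — row 1: 25/2 = 25/2; row 2: 24/3 = 8; row 3: 15/5 = 3. Minimum is 3 at row 3 (w3 leaves); pivot element 5.
Divide row 3 by 5; eliminate column b from the other rows.
Second iteration: most negative Z-row entry is -2 in column a, so a enters.
Ratio test on column a — row 1: entry 0 ≤ 0; row 2: 15/2 = 15/2; row 3: 3/1 = 3. Minimum is 3 at row 3 (b leaves); pivot element 1.
Divide row 3 by 1; eliminate column a from the other rows.
After both pivots, the entry at constraint row 3, column RHS is 3.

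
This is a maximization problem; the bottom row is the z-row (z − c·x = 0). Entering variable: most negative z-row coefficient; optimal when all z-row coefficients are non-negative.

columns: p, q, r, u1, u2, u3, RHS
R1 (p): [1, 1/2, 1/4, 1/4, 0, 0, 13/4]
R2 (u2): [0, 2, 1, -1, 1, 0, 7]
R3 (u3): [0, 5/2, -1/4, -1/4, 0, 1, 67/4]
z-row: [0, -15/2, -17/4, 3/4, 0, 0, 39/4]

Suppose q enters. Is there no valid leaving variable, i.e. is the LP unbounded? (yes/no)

no

Column q has positive entries in row(s) 1, 2, 3, so the ratio test bounds it — not unbounded.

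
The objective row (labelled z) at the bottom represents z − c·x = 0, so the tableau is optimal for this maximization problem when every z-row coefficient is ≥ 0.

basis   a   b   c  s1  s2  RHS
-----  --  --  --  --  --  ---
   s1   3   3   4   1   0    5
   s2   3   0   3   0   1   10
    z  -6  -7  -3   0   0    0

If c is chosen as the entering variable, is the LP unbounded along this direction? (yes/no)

Column c has positive entries in row(s) 1, 2, so the ratio test bounds it — not unbounded.

no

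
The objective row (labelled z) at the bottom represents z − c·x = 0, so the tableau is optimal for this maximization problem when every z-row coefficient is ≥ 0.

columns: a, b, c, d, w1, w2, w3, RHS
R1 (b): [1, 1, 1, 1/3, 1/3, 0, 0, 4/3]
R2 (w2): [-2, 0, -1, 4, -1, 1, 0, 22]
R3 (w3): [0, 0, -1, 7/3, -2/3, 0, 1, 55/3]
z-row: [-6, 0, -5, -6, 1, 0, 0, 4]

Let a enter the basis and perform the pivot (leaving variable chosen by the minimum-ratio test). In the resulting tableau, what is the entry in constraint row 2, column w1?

-1/3

Ratio test on column a — row 1: (4/3)/1 = 4/3; row 2: entry -2 ≤ 0; row 3: entry 0 ≤ 0. Minimum is 4/3 at row 1 (b leaves); pivot element 1.
Divide row 1 by 1; eliminate column a from the other rows.
Row 2 update in column w1: -1 − (-2)·(1/3) = -1/3.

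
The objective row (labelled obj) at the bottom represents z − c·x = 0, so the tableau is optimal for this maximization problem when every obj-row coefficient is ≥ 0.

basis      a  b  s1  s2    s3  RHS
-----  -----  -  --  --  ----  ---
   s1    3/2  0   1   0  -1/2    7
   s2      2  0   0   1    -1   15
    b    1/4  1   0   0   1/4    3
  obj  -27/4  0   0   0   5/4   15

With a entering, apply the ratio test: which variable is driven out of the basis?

Column a entries and ratios — s1: 7/(3/2) = 14/3; s2: 15/2 = 15/2; b: 3/(1/4) = 12.
Smallest ratio is 14/3 in the row of s1, so s1 leaves.

s1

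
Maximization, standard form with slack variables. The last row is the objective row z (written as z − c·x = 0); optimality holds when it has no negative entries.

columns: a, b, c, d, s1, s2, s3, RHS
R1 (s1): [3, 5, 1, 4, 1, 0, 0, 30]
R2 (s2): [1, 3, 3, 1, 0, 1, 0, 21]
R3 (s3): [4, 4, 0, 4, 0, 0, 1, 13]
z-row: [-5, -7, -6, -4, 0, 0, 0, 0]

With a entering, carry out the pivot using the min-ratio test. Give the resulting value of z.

Ratio test on column a — row 1: 30/3 = 10; row 2: 21/1 = 21; row 3: 13/4 = 13/4. Minimum is 13/4 at row 3 (s3 leaves); pivot element 4.
Pivot on row 3; the z-row RHS becomes 0 − (-5)·(13/4) = 65/4.

65/4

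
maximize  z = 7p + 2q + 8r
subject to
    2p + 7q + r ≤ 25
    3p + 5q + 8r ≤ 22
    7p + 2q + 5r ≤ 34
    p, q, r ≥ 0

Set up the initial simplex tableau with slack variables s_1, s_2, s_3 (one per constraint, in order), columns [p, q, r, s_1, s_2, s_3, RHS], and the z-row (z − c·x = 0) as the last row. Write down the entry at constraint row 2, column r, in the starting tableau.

Constraint 2 has coefficient 8 on r.

8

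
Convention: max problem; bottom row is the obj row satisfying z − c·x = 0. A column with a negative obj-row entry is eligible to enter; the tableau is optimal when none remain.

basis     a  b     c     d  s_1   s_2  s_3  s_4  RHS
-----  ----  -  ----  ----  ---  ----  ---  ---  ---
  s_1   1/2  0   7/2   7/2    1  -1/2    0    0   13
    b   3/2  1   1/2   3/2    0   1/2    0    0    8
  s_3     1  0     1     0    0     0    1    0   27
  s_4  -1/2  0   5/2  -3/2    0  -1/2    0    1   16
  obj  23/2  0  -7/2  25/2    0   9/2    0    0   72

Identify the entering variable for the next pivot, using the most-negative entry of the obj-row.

c

Negative obj-row entries: c: -7/2.
The most negative is -7/2 in column c, so c enters.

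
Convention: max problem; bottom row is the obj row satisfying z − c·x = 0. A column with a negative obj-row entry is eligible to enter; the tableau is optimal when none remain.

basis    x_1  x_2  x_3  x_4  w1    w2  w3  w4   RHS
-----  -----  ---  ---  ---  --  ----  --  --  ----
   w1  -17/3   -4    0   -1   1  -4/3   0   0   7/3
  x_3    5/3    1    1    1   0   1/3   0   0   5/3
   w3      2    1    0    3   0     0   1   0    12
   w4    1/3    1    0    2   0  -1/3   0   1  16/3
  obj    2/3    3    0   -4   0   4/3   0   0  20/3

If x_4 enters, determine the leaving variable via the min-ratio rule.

x_3

Column x_4 entries and ratios — w1: -1 ≤ 0, skip; x_3: (5/3)/1 = 5/3; w3: 12/3 = 4; w4: (16/3)/2 = 8/3.
Smallest ratio is 5/3 in the row of x_3, so x_3 leaves.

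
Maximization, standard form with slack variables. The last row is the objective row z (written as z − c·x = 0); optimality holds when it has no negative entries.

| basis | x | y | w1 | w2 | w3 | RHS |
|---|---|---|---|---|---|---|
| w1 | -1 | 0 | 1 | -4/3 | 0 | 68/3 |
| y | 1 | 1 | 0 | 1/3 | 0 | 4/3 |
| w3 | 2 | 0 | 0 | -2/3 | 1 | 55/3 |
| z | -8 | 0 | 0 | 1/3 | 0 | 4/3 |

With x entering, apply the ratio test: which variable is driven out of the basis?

Column x entries and ratios — w1: -1 ≤ 0, skip; y: (4/3)/1 = 4/3; w3: (55/3)/2 = 55/6.
Smallest ratio is 4/3 in the row of y, so y leaves.

y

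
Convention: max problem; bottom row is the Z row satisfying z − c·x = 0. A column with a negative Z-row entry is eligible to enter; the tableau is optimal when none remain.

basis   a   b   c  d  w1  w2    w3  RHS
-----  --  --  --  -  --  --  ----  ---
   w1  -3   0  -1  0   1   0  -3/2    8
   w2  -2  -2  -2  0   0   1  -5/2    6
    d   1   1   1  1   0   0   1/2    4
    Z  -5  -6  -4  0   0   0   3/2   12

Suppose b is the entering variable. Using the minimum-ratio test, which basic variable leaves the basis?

d

Column b entries and ratios — w1: 0 ≤ 0, skip; w2: -2 ≤ 0, skip; d: 4/1 = 4.
Smallest ratio is 4 in the row of d, so d leaves.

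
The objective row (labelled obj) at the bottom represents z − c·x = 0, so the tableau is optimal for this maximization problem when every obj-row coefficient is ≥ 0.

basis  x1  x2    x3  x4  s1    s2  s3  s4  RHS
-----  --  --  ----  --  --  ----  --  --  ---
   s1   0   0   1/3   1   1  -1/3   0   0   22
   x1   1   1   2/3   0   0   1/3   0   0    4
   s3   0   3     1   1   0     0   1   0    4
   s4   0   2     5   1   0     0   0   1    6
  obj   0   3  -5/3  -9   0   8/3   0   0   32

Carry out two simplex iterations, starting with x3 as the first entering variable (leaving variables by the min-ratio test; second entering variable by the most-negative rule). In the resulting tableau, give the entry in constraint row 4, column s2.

0

Ratio test on column x3 — row 1: 22/(1/3) = 66; row 2: 4/(2/3) = 6; row 3: 4/1 = 4; row 4: 6/5 = 6/5. Minimum is 6/5 at row 4 (s4 leaves); pivot element 5.
Divide row 4 by 5; eliminate column x3 from the other rows.
Second iteration: most negative obj-row entry is -26/3 in column x4, so x4 enters.
Ratio test on column x4 — row 1: (108/5)/(14/15) = 162/7; row 2: entry -2/15 ≤ 0; row 3: (14/5)/(4/5) = 7/2; row 4: (6/5)/(1/5) = 6. Minimum is 7/2 at row 3 (s3 leaves); pivot element 4/5.
Divide row 3 by 4/5; eliminate column x4 from the other rows.
After both pivots, the entry at constraint row 4, column s2 is 0.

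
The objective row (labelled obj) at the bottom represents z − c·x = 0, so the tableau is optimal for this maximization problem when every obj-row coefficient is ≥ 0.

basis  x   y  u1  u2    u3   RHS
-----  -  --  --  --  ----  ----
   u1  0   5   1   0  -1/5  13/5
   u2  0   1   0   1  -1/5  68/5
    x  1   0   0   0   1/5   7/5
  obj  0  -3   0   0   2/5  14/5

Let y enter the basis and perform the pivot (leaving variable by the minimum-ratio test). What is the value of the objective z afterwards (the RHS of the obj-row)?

Ratio test on column y — row 1: (13/5)/5 = 13/25; row 2: (68/5)/1 = 68/5; row 3: entry 0 ≤ 0. Minimum is 13/25 at row 1 (u1 leaves); pivot element 5.
Pivot on row 1; the obj-row RHS becomes 14/5 − (-3)·(13/25) = 109/25.

109/25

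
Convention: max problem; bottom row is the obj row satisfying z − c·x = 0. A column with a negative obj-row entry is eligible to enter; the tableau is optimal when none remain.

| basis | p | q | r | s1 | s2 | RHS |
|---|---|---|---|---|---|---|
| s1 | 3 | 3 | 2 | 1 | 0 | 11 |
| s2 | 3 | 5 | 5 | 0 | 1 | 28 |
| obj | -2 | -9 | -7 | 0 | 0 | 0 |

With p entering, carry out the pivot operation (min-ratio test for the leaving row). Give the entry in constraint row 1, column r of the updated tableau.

2/3

Ratio test on column p — row 1: 11/3 = 11/3; row 2: 28/3 = 28/3. Minimum is 11/3 at row 1 (s1 leaves); pivot element 3.
Divide row 1 by 3; eliminate column p from the other rows.
In the new row 1, the r entry is the old entry divided by the pivot: 2/3 = 2/3.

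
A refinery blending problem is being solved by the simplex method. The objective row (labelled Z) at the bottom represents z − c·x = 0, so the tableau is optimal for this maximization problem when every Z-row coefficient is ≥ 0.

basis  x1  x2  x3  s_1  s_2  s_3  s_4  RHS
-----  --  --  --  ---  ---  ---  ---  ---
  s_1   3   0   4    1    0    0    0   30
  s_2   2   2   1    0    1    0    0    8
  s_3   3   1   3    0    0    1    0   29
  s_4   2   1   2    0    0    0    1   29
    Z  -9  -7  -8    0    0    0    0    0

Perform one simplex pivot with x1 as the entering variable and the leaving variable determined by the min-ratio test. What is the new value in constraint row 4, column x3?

1

Ratio test on column x1 — row 1: 30/3 = 10; row 2: 8/2 = 4; row 3: 29/3 = 29/3; row 4: 29/2 = 29/2. Minimum is 4 at row 2 (s_2 leaves); pivot element 2.
Divide row 2 by 2; eliminate column x1 from the other rows.
Row 4 update in column x3: 2 − 2·(1/2) = 1.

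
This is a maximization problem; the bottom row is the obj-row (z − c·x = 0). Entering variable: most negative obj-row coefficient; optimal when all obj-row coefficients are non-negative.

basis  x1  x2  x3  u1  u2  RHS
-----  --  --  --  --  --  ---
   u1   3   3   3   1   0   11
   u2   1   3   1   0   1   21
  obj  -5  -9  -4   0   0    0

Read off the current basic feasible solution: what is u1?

11

u1 is basic (row 1); its value is the RHS of that row, 11.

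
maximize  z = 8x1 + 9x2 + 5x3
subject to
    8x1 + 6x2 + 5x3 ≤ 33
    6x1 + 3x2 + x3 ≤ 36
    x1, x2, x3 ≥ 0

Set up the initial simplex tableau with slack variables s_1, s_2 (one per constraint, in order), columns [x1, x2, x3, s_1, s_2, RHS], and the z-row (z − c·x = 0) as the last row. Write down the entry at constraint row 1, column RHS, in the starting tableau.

The RHS of constraint 1 is b_1 = 33.

33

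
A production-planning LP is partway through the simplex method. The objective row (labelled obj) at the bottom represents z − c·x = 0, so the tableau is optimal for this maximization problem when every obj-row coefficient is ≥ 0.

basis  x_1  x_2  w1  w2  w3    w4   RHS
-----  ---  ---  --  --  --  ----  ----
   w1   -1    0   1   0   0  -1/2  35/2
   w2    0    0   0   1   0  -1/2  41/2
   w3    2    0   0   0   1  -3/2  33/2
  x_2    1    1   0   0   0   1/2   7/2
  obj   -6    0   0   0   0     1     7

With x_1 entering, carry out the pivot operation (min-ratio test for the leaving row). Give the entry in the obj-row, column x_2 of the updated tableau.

6

Ratio test on column x_1 — row 1: entry -1 ≤ 0; row 2: entry 0 ≤ 0; row 3: (33/2)/2 = 33/4; row 4: (7/2)/1 = 7/2. Minimum is 7/2 at row 4 (x_2 leaves); pivot element 1.
Divide row 4 by 1; eliminate column x_1 from the other rows.
obj-row update in column x_2: 0 − (-6)·1 = 6.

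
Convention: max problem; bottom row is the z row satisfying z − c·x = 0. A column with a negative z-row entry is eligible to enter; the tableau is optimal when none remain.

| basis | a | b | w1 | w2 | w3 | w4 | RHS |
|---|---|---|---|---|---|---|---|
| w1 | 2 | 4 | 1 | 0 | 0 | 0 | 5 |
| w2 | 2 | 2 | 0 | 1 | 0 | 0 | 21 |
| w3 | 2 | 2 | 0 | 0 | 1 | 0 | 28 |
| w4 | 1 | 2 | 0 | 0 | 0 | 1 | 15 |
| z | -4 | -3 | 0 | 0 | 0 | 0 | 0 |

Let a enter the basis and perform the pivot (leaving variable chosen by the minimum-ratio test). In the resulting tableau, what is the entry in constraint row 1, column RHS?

Ratio test on column a — row 1: 5/2 = 5/2; row 2: 21/2 = 21/2; row 3: 28/2 = 14; row 4: 15/1 = 15. Minimum is 5/2 at row 1 (w1 leaves); pivot element 2.
Divide row 1 by 2; eliminate column a from the other rows.
In the new row 1, the RHS entry is the old entry divided by the pivot: 5/2 = 5/2.

5/2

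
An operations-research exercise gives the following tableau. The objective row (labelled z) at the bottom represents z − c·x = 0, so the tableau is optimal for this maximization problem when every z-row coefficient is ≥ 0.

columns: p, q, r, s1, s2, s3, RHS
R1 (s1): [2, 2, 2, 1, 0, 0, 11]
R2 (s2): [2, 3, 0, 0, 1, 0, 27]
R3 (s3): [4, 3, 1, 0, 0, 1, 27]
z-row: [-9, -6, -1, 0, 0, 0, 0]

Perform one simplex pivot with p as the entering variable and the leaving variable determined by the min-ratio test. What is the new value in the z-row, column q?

Ratio test on column p — row 1: 11/2 = 11/2; row 2: 27/2 = 27/2; row 3: 27/4 = 27/4. Minimum is 11/2 at row 1 (s1 leaves); pivot element 2.
Divide row 1 by 2; eliminate column p from the other rows.
z-row update in column q: -6 − (-9)·1 = 3.

3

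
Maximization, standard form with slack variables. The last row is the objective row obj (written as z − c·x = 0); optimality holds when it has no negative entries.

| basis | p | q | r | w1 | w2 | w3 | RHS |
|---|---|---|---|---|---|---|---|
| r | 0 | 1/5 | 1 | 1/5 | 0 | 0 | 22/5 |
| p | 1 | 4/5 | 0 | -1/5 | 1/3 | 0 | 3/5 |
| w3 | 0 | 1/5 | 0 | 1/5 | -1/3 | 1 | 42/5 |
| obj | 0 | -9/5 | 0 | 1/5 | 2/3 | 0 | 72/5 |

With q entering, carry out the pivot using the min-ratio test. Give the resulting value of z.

63/4

Ratio test on column q — row 1: (22/5)/(1/5) = 22; row 2: (3/5)/(4/5) = 3/4; row 3: (42/5)/(1/5) = 42. Minimum is 3/4 at row 2 (p leaves); pivot element 4/5.
Pivot on row 2; the obj-row RHS becomes 72/5 − (-9/5)·(3/4) = 63/4.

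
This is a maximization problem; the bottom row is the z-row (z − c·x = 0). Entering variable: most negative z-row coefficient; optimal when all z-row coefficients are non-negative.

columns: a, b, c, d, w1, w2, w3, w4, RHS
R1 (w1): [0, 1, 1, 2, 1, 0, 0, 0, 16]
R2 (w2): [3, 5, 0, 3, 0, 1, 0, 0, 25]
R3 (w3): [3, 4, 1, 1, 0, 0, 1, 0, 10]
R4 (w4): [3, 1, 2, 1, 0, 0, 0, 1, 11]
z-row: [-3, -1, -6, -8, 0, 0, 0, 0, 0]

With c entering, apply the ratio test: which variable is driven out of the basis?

w4

Column c entries and ratios — w1: 16/1 = 16; w2: 0 ≤ 0, skip; w3: 10/1 = 10; w4: 11/2 = 11/2.
Smallest ratio is 11/2 in the row of w4, so w4 leaves.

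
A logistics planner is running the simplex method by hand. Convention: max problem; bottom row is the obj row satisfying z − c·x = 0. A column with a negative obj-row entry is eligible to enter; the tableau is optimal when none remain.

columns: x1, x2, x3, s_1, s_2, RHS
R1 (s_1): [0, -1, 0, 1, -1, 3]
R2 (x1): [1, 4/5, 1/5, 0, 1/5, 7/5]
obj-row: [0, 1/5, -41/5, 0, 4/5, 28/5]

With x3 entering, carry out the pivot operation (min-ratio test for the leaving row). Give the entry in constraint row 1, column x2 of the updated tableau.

-1

Ratio test on column x3 — row 1: entry 0 ≤ 0; row 2: (7/5)/(1/5) = 7. Minimum is 7 at row 2 (x1 leaves); pivot element 1/5.
Divide row 2 by 1/5; eliminate column x3 from the other rows.
Row 1 update in column x2: -1 − 0·4 = -1.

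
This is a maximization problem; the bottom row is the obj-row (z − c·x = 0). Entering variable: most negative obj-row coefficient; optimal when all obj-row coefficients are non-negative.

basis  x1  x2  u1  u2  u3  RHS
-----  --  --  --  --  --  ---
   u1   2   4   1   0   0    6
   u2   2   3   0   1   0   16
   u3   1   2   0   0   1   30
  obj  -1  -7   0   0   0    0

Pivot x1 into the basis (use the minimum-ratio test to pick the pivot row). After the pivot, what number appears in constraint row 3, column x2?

Ratio test on column x1 — row 1: 6/2 = 3; row 2: 16/2 = 8; row 3: 30/1 = 30. Minimum is 3 at row 1 (u1 leaves); pivot element 2.
Divide row 1 by 2; eliminate column x1 from the other rows.
Row 3 update in column x2: 2 − 1·2 = 0.

0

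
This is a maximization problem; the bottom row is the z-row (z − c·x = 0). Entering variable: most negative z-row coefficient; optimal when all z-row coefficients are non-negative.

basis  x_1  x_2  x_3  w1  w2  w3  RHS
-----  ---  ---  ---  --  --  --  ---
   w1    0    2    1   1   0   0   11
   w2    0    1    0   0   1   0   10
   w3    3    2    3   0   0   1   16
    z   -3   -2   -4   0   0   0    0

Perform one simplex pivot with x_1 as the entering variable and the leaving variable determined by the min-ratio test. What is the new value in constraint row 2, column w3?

0

Ratio test on column x_1 — row 1: entry 0 ≤ 0; row 2: entry 0 ≤ 0; row 3: 16/3 = 16/3. Minimum is 16/3 at row 3 (w3 leaves); pivot element 3.
Divide row 3 by 3; eliminate column x_1 from the other rows.
Row 2 update in column w3: 0 − 0·(1/3) = 0.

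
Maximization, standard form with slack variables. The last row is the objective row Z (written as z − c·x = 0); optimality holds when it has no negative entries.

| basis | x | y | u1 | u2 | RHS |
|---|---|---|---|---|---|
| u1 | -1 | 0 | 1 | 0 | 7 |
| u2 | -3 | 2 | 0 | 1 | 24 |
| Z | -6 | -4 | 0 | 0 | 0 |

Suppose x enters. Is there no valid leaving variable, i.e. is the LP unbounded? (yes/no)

Every constraint-row entry in column x is ≤ 0, so increasing x is unbounded.

yes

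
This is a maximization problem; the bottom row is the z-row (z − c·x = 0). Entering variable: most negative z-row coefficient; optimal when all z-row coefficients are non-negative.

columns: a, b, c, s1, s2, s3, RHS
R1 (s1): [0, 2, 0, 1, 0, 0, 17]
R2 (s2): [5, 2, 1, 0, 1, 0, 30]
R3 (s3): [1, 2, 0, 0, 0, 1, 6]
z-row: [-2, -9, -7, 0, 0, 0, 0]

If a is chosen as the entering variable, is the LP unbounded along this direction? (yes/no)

no

Column a has positive entries in row(s) 2, 3, so the ratio test bounds it — not unbounded.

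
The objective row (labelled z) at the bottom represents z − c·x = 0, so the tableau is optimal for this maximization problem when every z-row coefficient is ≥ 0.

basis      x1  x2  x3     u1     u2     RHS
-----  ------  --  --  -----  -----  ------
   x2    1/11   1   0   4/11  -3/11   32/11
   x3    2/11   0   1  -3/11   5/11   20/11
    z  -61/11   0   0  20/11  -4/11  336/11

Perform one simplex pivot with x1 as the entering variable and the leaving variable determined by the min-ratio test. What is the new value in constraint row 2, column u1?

Ratio test on column x1 — row 1: (32/11)/(1/11) = 32; row 2: (20/11)/(2/11) = 10. Minimum is 10 at row 2 (x3 leaves); pivot element 2/11.
Divide row 2 by 2/11; eliminate column x1 from the other rows.
In the new row 2, the u1 entry is the old entry divided by the pivot: (-3/11)/(2/11) = -3/2.

-3/2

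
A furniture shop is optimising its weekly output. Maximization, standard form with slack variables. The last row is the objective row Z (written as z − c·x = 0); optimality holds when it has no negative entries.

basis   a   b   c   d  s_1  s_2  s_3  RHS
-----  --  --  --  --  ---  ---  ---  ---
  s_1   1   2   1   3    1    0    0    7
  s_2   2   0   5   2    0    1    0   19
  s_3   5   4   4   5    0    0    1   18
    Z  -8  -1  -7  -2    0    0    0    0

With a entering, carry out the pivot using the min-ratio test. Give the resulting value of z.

144/5

Ratio test on column a — row 1: 7/1 = 7; row 2: 19/2 = 19/2; row 3: 18/5 = 18/5. Minimum is 18/5 at row 3 (s_3 leaves); pivot element 5.
Pivot on row 3; the Z-row RHS becomes 0 − (-8)·(18/5) = 144/5.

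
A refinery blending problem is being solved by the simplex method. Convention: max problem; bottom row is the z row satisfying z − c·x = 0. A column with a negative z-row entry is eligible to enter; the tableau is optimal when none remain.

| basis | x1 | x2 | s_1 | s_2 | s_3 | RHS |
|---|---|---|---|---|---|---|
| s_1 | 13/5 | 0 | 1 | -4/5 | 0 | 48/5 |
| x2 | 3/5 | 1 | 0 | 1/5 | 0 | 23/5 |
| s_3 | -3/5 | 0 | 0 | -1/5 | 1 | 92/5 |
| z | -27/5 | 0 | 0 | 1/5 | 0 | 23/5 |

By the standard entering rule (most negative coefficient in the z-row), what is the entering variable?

x1

Negative z-row entries: x1: -27/5.
The most negative is -27/5 in column x1, so x1 enters.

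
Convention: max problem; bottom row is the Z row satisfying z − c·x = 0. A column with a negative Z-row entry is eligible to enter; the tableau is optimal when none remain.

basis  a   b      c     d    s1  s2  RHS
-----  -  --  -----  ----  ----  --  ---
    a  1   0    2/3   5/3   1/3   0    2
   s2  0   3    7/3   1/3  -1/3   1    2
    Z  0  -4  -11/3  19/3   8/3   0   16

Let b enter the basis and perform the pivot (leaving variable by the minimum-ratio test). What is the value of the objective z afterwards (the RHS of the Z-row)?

56/3

Ratio test on column b — row 1: entry 0 ≤ 0; row 2: 2/3 = 2/3. Minimum is 2/3 at row 2 (s2 leaves); pivot element 3.
Pivot on row 2; the Z-row RHS becomes 16 − (-4)·(2/3) = 56/3.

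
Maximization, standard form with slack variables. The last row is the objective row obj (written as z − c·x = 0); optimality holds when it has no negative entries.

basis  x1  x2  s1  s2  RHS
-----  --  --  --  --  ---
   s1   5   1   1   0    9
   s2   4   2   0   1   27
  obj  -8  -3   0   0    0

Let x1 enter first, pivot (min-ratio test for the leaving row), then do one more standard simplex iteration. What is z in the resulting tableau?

Ratio test on column x1 — row 1: 9/5 = 9/5; row 2: 27/4 = 27/4. Minimum is 9/5 at row 1 (s1 leaves); pivot element 5.
Pivot on row 1; the obj-row RHS becomes 0 − (-8)·(9/5) = 72/5.
Next entering variable (most negative obj-row entry -7/5): x2.
Ratio test on column x2 — row 1: (9/5)/(1/5) = 9; row 2: (99/5)/(6/5) = 33/2. Minimum is 9 at row 1 (x1 leaves); pivot element 1/5.
After the second pivot the obj-row RHS is 72/5 − (-7/5)·9 = 27.

27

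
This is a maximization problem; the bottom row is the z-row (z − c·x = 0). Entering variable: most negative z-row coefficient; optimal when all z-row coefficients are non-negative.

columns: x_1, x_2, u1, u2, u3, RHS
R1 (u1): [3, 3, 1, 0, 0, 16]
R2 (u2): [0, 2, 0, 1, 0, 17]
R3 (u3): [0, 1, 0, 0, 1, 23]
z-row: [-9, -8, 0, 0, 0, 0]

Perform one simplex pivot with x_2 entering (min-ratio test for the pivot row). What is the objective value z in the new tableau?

128/3

Ratio test on column x_2 — row 1: 16/3 = 16/3; row 2: 17/2 = 17/2; row 3: 23/1 = 23. Minimum is 16/3 at row 1 (u1 leaves); pivot element 3.
Pivot on row 1; the z-row RHS becomes 0 − (-8)·(16/3) = 128/3.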